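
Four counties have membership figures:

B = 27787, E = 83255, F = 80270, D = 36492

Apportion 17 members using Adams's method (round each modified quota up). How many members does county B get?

2

Standard divisor 227804/17 ≈ 13400.235; standard quotas: B 2.074, E 6.213, F 5.990, D 2.723.
Rounding up gives 3, 7, 6, 3 = 19 seats, so the divisor must be adjusted.
With modified divisor 15000: modified quotas B 1.852, E 5.550, F 5.351, D 2.433.
Rounding up: B 2, E 6, F 6, D 3 (total 17).
B receives 2.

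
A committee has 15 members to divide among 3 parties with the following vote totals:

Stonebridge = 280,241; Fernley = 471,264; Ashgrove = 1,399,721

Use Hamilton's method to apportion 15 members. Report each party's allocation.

Stonebridge=2, Fernley=3, Ashgrove=10

Standard divisor: 2151226 ÷ 15 ≈ 143415.067.
Standard quotas: Stonebridge 1.9541, Fernley 3.2860, Ashgrove 9.7599.
Lower quotas: Stonebridge 1, Fernley 3, Ashgrove 9 (sum 13, leaving 2 seats).
Remainders in descending order: Stonebridge 0.9541, Ashgrove 0.7599, Fernley 0.2860.
Largest remainders: Stonebridge, Ashgrove receive the extra seats.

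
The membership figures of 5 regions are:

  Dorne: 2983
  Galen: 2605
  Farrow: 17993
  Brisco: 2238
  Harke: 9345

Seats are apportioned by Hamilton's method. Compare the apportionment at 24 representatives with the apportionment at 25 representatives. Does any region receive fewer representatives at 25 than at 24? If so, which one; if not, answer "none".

At 24 seats: Dorne 2, Galen 2, Farrow 12, Brisco 2, Harke 6.
At 25 seats: Dorne 2, Galen 2, Farrow 13, Brisco 1, Harke 7.
Brisco drops from 2 to 1.

Brisco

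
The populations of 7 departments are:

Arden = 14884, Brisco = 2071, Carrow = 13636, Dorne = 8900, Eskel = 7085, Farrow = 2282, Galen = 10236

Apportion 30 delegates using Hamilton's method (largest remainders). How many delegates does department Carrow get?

Total 59094; standard divisor 59094/30 ≈ 1969.8.
Standard quotas: Arden 7.5561, Brisco 1.0514, Carrow 6.9225, Dorne 4.5182, Eskel 3.5968, Farrow 1.1585, Galen 5.1965.
Lower quotas: Arden 7, Brisco 1, Carrow 6, Dorne 4, Eskel 3, Farrow 1, Galen 5 (sum 27, leaving 3 seats).
Remainders in descending order: Carrow 0.9225, Eskel 0.5968, Arden 0.5561, Dorne 0.5182, Galen 0.1965, Farrow 0.1585, Brisco 0.0514.
The surplus seats go to Carrow, Eskel, Arden.
Carrow receives 7.

7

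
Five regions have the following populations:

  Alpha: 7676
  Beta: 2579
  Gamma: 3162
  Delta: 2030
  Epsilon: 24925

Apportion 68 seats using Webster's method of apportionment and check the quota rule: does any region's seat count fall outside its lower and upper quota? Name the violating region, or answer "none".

Standard quotas: Alpha 12.929, Beta 4.344, Gamma 5.326, Delta 3.419, Epsilon 41.982.
Webster allocation: Alpha 13, Beta 4, Gamma 5, Delta 3, Epsilon 43.
Epsilon has quota 41.982 (lower 41, upper 42) but receives 43 — outside the quota interval.

Epsilon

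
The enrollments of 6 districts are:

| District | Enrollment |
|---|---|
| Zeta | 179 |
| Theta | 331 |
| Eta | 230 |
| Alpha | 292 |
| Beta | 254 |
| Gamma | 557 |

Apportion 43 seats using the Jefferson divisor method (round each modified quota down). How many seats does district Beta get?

Standard divisor 1843/43 ≈ 42.86; standard quotas: Zeta 4.176, Theta 7.723, Eta 5.366, Alpha 6.813, Beta 5.926, Gamma 12.996.
Rounding down gives 4, 7, 5, 6, 5, 12 = 39 seats, so the divisor must be adjusted.
With modified divisor 40: modified quotas Zeta 4.475, Theta 8.275, Eta 5.750, Alpha 7.300, Beta 6.350, Gamma 13.925.
Rounding down: Zeta 4, Theta 8, Eta 5, Alpha 7, Beta 6, Gamma 13 (total 43).
Beta receives 6.

6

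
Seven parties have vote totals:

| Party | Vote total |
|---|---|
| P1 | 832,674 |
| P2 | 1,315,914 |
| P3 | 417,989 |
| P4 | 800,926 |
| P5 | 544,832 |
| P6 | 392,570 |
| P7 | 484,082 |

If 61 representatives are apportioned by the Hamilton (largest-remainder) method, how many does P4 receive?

10

The standard divisor is 4788987/61 ≈ 78507.984.
Standard quotas: P1 10.6062, P2 16.7615, P3 5.3242, P4 10.2018, P5 6.9398, P6 5.0004, P7 6.1660.
Lower quotas: P1 10, P2 16, P3 5, P4 10, P5 6, P6 5, P7 6 (sum 58, leaving 3 seats).
Remainders in descending order: P5 0.9398, P2 0.7615, P1 0.6062, P3 0.3242, P4 0.2018, P7 0.1660, P6 0.0004.
Largest remainders: P5, P2, P1 receive the extra seats.
P4 receives 10.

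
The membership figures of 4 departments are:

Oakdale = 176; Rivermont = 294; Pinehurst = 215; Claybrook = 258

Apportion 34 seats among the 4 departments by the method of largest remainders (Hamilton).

The standard divisor is 943/34 ≈ 27.735.
Standard quotas: Oakdale 6.346, Rivermont 10.600, Pinehurst 7.752, Claybrook 9.302.
Lower quotas: Oakdale 6, Rivermont 10, Pinehurst 7, Claybrook 9 (sum 32, leaving 2 seats).
Remainders in descending order: Pinehurst 0.752, Rivermont 0.600, Oakdale 0.346, Claybrook 0.302.
The surplus seats go to Pinehurst, Rivermont.

Oakdale 6, Rivermont 11, Pinehurst 8, Claybrook 9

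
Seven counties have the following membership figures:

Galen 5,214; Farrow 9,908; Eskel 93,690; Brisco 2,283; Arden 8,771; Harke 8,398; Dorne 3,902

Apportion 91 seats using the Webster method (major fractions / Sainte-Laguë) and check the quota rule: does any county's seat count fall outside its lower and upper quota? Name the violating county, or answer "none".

Standard quotas: Galen 3.590, Farrow 6.822, Eskel 64.508, Brisco 1.572, Arden 6.039, Harke 5.782, Dorne 2.687.
Webster allocation: Galen 4, Farrow 7, Eskel 63, Brisco 2, Arden 6, Harke 6, Dorne 3.
Eskel has quota 64.508 (lower 64, upper 65) but receives 63 — outside the quota interval.

Eskel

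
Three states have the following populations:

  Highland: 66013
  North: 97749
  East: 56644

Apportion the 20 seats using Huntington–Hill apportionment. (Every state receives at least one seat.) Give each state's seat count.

With divisor 10931: modified quotas Highland 6.039, North 8.942, East 5.182.
Geometric-mean thresholds: Highland √(6·7)=6.481, North √(8·9)=8.485, East √(5·6)=5.477.
Each quota rounded against its threshold gives Highland 6, North 9, East 5 (total 20).

Highland 6, North 9, East 5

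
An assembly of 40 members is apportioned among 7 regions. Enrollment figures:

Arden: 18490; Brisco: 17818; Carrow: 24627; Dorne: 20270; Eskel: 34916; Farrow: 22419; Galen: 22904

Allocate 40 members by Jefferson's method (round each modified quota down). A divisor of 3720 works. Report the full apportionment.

With modified divisor 3720: modified quotas Arden 4.970, Brisco 4.790, Carrow 6.620, Dorne 5.449, Eskel 9.386, Farrow 6.027, Galen 6.157.
Rounding down: Arden 4, Brisco 4, Carrow 6, Dorne 5, Eskel 9, Farrow 6, Galen 6 (total 40).

Arden 4, Brisco 4, Carrow 6, Dorne 5, Eskel 9, Farrow 6, Galen 6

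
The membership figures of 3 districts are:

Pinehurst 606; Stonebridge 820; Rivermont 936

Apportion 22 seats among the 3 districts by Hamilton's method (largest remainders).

Total 2362; standard divisor 2362/22 ≈ 107.364.
Standard quotas: Pinehurst 5.644, Stonebridge 7.638, Rivermont 8.718.
Lower quotas: Pinehurst 5, Stonebridge 7, Rivermont 8 (sum 20, leaving 2 seats).
Remainders in descending order: Rivermont 0.718, Pinehurst 0.644, Stonebridge 0.638.
Largest remainders: Rivermont, Pinehurst receive the extra seats.

Pinehurst 6; Stonebridge 7; Rivermont 9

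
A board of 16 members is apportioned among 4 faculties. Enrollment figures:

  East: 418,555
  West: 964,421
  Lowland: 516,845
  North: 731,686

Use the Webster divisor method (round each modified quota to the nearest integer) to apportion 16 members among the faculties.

Standard divisor 2631507/16 ≈ 164469.188; standard quotas: East 2.545, West 5.864, Lowland 3.143, North 4.449.
Rounding to the nearest integer gives East 3, West 6, Lowland 3, North 4 — total 16, matching the house size, so no adjustment is needed.

East: 3, West: 6, Lowland: 3, North: 4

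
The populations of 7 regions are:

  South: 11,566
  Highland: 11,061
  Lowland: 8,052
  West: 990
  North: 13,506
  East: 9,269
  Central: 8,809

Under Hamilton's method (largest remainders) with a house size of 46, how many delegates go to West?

Total 63253; standard divisor 63253/46 ≈ 1375.065.
Standard quotas: South 8.4112, Highland 8.0440, Lowland 5.8557, West 0.7200, North 9.8221, East 6.7408, Central 6.4062.
Lower quotas: South 8, Highland 8, Lowland 5, West 0, North 9, East 6, Central 6 (sum 42, leaving 4 seats).
Remainders in descending order: Lowland 0.8557, North 0.8221, East 0.7408, West 0.7200, South 0.4112, Central 0.4062, Highland 0.0440.
The surplus seats go to Lowland, North, East, West.
West receives 1.

1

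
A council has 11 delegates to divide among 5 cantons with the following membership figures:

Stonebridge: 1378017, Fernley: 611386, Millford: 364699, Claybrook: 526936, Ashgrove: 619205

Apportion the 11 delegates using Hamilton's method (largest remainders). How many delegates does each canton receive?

Total 3500243; standard divisor 3500243/11 ≈ 318203.909.
Standard quotas: Stonebridge 4.3306, Fernley 1.9214, Millford 1.1461, Claybrook 1.6560, Ashgrove 1.9459.
Lower quotas: Stonebridge 4, Fernley 1, Millford 1, Claybrook 1, Ashgrove 1 (sum 8, leaving 3 seats).
Remainders in descending order: Ashgrove 0.9459, Fernley 0.9214, Claybrook 0.6560, Stonebridge 0.3306, Millford 0.1461.
Largest remainders: Ashgrove, Fernley, Claybrook receive the extra seats.

Stonebridge 4; Fernley 2; Millford 1; Claybrook 2; Ashgrove 2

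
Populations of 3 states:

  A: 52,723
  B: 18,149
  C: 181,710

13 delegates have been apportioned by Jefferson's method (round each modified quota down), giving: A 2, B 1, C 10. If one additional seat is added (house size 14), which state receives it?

Priority for the next seat is population ÷ (current seats + 1).
Priorities: A 17574.333, B 9074.500, C 16519.091.
Highest priority: A.

A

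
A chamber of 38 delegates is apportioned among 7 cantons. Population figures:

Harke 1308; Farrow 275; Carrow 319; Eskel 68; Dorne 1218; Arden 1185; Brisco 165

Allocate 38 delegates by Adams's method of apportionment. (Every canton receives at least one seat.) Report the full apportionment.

Standard divisor 4538/38 ≈ 119.421; standard quotas: Harke 10.953, Farrow 2.303, Carrow 2.671, Eskel 0.569, Dorne 10.199, Arden 9.923, Brisco 1.382.
Rounding up gives 11, 3, 3, 1, 11, 10, 2 = 41 seats, so the divisor must be adjusted.
With modified divisor 134: modified quotas Harke 9.761, Farrow 2.052, Carrow 2.381, Eskel 0.507, Dorne 9.090, Arden 8.843, Brisco 1.231.
Rounding up: Harke 10, Farrow 3, Carrow 3, Eskel 1, Dorne 10, Arden 9, Brisco 2 (total 38).

Harke=10, Farrow=3, Carrow=3, Eskel=1, Dorne=10, Arden=9, Brisco=2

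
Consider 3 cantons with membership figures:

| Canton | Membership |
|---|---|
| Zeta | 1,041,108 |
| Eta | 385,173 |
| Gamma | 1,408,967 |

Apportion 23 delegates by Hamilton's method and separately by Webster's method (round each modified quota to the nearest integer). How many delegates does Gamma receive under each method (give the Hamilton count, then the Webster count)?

11 and 12

Hamilton: Zeta 9, Eta 3, Gamma 11.
Webster: Zeta 8, Eta 3, Gamma 12.
Gamma gets 11 under Hamilton and 12 under Webster.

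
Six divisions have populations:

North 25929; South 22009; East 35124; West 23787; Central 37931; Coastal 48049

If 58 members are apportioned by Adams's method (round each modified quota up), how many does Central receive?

Standard divisor 192829/58 ≈ 3324.638; standard quotas: North 7.799, South 6.620, East 10.565, West 7.155, Central 11.409, Coastal 14.452.
Rounding up gives 8, 7, 11, 8, 12, 15 = 61 seats, so the divisor must be adjusted.
With modified divisor 3500: modified quotas North 7.408, South 6.288, East 10.035, West 6.796, Central 10.837, Coastal 13.728.
Rounding up: North 8, South 7, East 11, West 7, Central 11, Coastal 14 (total 58).
Central receives 11.

11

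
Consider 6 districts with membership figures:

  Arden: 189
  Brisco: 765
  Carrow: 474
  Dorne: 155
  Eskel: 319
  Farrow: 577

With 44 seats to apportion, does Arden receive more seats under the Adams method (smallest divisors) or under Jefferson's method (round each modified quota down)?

Adams: Arden 4, Brisco 13, Carrow 8, Dorne 3, Eskel 6, Farrow 10.
Jefferson: Arden 3, Brisco 14, Carrow 9, Dorne 2, Eskel 6, Farrow 10.
Arden gets 4 under Adams and 3 under Jefferson.

Adams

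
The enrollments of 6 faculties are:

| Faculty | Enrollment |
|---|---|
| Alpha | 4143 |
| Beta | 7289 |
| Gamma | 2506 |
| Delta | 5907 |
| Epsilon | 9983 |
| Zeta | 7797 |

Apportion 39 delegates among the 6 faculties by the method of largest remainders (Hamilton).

Total 37625; standard divisor 37625/39 ≈ 964.744.
Standard quotas: Alpha 4.2944, Beta 7.5554, Gamma 2.5976, Delta 6.1229, Epsilon 10.3478, Zeta 8.0819.
Lower quotas: Alpha 4, Beta 7, Gamma 2, Delta 6, Epsilon 10, Zeta 8 (sum 37, leaving 2 seats).
Remainders in descending order: Gamma 0.5976, Beta 0.5554, Epsilon 0.3478, Alpha 0.2944, Delta 0.1229, Zeta 0.0819.
Largest remainders: Gamma, Beta receive the extra seats.

Alpha 4, Beta 8, Gamma 3, Delta 6, Epsilon 10, Zeta 8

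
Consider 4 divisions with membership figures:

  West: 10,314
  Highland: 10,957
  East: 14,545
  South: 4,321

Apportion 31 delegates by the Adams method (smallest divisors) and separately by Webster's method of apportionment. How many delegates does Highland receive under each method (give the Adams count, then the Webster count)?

8 and 9

Adams: West 8, Highland 8, East 11, South 4.
Webster: West 8, Highland 9, East 11, South 3.
Highland gets 8 under Adams and 9 under Webster.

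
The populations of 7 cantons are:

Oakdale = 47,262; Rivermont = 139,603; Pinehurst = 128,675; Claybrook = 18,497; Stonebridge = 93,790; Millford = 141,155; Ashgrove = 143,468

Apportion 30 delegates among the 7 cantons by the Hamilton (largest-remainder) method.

Oakdale: 2, Rivermont: 6, Pinehurst: 5, Claybrook: 1, Stonebridge: 4, Millford: 6, Ashgrove: 6

Standard divisor: 712450 ÷ 30 ≈ 23748.333.
Standard quotas: Oakdale 1.9901, Rivermont 5.8784, Pinehurst 5.4183, Claybrook 0.7789, Stonebridge 3.9493, Millford 5.9438, Ashgrove 6.0412.
Lower quotas: Oakdale 1, Rivermont 5, Pinehurst 5, Claybrook 0, Stonebridge 3, Millford 5, Ashgrove 6 (sum 25, leaving 5 seats).
Remainders in descending order: Oakdale 0.9901, Stonebridge 0.9493, Millford 0.9438, Rivermont 0.8784, Claybrook 0.7789, Pinehurst 0.4183, Ashgrove 0.0412.
Largest remainders: Oakdale, Stonebridge, Millford, Rivermont, Claybrook receive the extra seats.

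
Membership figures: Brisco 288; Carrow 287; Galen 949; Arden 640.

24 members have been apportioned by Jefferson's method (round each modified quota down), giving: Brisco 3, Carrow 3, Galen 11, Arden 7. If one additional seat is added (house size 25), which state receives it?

Arden

Priority for the next seat is population ÷ (current seats + 1).
Priorities: Brisco 72.000, Carrow 71.750, Galen 79.083, Arden 80.000.
Highest priority: Arden.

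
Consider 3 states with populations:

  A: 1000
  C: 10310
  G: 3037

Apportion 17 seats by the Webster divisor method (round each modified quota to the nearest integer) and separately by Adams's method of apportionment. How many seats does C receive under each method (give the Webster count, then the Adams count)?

12 and 11

Webster: A 1, C 12, G 4.
Adams: A 2, C 11, G 4.
C gets 12 under Webster and 11 under Adams.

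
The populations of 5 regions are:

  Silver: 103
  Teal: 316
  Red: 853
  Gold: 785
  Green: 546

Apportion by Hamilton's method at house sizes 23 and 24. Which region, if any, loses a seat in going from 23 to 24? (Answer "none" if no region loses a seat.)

At 23 seats: Silver 1, Teal 3, Red 7, Gold 7, Green 5.
At 24 seats: Silver 1, Teal 3, Red 8, Gold 7, Green 5.
No region's allocation decreased.

none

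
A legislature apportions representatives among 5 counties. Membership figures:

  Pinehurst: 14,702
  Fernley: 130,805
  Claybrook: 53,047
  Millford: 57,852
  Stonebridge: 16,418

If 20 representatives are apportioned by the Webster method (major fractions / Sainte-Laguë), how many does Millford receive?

Standard divisor 272824/20 ≈ 13641.2; standard quotas: Pinehurst 1.078, Fernley 9.589, Claybrook 3.889, Millford 4.241, Stonebridge 1.204.
Rounding to the nearest integer gives Pinehurst 1, Fernley 10, Claybrook 4, Millford 4, Stonebridge 1 — total 20, matching the house size, so no adjustment is needed.
Millford receives 4.

4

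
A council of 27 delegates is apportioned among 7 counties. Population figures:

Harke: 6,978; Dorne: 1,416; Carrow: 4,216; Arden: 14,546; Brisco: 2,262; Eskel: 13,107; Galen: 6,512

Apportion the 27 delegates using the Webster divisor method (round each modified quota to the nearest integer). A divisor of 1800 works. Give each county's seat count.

With modified divisor 1800: modified quotas Harke 3.877, Dorne 0.787, Carrow 2.342, Arden 8.081, Brisco 1.257, Eskel 7.282, Galen 3.618.
Rounding to the nearest integer: Harke 4, Dorne 1, Carrow 2, Arden 8, Brisco 1, Eskel 7, Galen 4 (total 27).

Harke 4, Dorne 1, Carrow 2, Arden 8, Brisco 1, Eskel 7, Galen 4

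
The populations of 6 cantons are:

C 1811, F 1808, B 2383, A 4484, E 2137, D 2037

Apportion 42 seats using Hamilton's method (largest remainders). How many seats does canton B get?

7

Total 14660; standard divisor 14660/42 ≈ 349.048.
Standard quotas: C 5.188, F 5.180, B 6.827, A 12.846, E 6.122, D 5.836.
Lower quotas: C 5, F 5, B 6, A 12, E 6, D 5 (sum 39, leaving 3 seats).
Remainders in descending order: A 0.846, D 0.836, B 0.827, C 0.188, F 0.180, E 0.122.
Largest remainders: A, D, B receive the extra seats.
B receives 7.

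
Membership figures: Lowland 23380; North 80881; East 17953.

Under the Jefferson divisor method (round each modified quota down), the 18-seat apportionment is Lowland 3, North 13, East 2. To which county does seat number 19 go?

Priority for the next seat is population ÷ (current seats + 1).
Priorities: Lowland 5845.000, North 5777.214, East 5984.333.
Highest priority: East.

East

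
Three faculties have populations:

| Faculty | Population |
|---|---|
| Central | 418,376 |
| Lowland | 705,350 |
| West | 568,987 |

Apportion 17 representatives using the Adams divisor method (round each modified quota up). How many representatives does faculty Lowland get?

Standard divisor 1692713/17 ≈ 99571.353; standard quotas: Central 4.202, Lowland 7.084, West 5.714.
Rounding up gives 5, 8, 6 = 19 seats, so the divisor must be adjusted.
With modified divisor 109200: modified quotas Central 3.831, Lowland 6.459, West 5.211.
Rounding up: Central 4, Lowland 7, West 6 (total 17).
Lowland receives 7.

7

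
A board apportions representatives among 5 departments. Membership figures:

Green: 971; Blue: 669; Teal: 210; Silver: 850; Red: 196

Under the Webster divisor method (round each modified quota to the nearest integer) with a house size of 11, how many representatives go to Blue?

Standard divisor 2896/11 ≈ 263.273; standard quotas: Green 3.688, Blue 2.541, Teal 0.798, Silver 3.229, Red 0.744.
Rounding to the nearest integer gives 4, 3, 1, 3, 1 = 12 seats, so the divisor must be adjusted.
With modified divisor 270: modified quotas Green 3.596, Blue 2.478, Teal 0.778, Silver 3.148, Red 0.726.
Rounding to the nearest integer: Green 4, Blue 2, Teal 1, Silver 3, Red 1 (total 11).
Blue receives 2.

2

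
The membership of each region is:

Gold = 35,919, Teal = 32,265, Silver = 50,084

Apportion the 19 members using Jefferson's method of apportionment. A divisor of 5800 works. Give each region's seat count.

With modified divisor 5800: modified quotas Gold 6.193, Teal 5.563, Silver 8.635.
Rounding down: Gold 6, Teal 5, Silver 8 (total 19).

Gold=6; Teal=5; Silver=8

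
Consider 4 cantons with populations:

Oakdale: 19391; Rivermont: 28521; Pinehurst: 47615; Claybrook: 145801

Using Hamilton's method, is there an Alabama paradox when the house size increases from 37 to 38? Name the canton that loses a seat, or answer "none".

Rivermont

At 37 seats: Oakdale 3, Rivermont 5, Pinehurst 7, Claybrook 22.
At 38 seats: Oakdale 3, Rivermont 4, Pinehurst 8, Claybrook 23.
Rivermont drops from 5 to 4.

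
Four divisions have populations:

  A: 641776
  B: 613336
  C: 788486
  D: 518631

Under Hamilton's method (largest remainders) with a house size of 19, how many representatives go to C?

6

Total 2562229; standard divisor 2562229/19 ≈ 134854.158.
Standard quotas: A 4.7590, B 4.5481, C 5.8470, D 3.8459.
Lower quotas: A 4, B 4, C 5, D 3 (sum 16, leaving 3 seats).
Remainders in descending order: C 0.8470, D 0.8459, A 0.7590, B 0.5481.
Largest remainders: C, D, A receive the extra seats.
C receives 6.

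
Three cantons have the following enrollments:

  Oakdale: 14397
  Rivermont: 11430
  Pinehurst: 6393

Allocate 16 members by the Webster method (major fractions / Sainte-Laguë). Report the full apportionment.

Oakdale: 7; Rivermont: 6; Pinehurst: 3

Standard divisor 32220/16 ≈ 2013.75; standard quotas: Oakdale 7.149, Rivermont 5.676, Pinehurst 3.175.
Rounding to the nearest integer gives Oakdale 7, Rivermont 6, Pinehurst 3 — total 16, matching the house size, so no adjustment is needed.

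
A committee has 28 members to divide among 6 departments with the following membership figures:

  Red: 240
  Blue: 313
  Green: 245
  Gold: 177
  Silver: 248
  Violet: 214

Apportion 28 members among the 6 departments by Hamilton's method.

Total 1437; standard divisor 1437/28 ≈ 51.321.
Standard quotas: Red 4.676, Blue 6.099, Green 4.774, Gold 3.449, Silver 4.832, Violet 4.170.
Lower quotas: Red 4, Blue 6, Green 4, Gold 3, Silver 4, Violet 4 (sum 25, leaving 3 seats).
Remainders in descending order: Silver 0.832, Green 0.774, Red 0.676, Gold 0.449, Violet 0.170, Blue 0.099.
Largest remainders: Silver, Green, Red receive the extra seats.

Red 5; Blue 6; Green 5; Gold 3; Silver 5; Violet 4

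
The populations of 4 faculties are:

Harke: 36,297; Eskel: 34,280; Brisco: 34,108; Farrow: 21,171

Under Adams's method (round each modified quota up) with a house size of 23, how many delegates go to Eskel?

Standard divisor 125856/23 ≈ 5472; standard quotas: Harke 6.633, Eskel 6.265, Brisco 6.233, Farrow 3.869.
Rounding up gives 7, 7, 7, 4 = 25 seats, so the divisor must be adjusted.
With modified divisor 5900: modified quotas Harke 6.152, Eskel 5.810, Brisco 5.781, Farrow 3.588.
Rounding up: Harke 7, Eskel 6, Brisco 6, Farrow 4 (total 23).
Eskel receives 6.

6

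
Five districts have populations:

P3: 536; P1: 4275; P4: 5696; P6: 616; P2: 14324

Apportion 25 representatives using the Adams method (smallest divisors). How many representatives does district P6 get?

Standard divisor 25447/25 ≈ 1017.88; standard quotas: P3 0.527, P1 4.200, P4 5.596, P6 0.605, P2 14.072.
Rounding up gives 1, 5, 6, 1, 15 = 28 seats, so the divisor must be adjusted.
With modified divisor 1120: modified quotas P3 0.479, P1 3.817, P4 5.086, P6 0.550, P2 12.789.
Rounding up: P3 1, P1 4, P4 6, P6 1, P2 13 (total 25).
P6 receives 1.

1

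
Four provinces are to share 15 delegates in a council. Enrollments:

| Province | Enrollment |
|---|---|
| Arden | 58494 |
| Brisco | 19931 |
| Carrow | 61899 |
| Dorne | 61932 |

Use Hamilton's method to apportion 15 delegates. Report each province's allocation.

Arden=4; Brisco=1; Carrow=5; Dorne=5

Total 202256; standard divisor 202256/15 ≈ 13483.733.
Standard quotas: Arden 4.3381, Brisco 1.4782, Carrow 4.5906, Dorne 4.5931.
Lower quotas: Arden 4, Brisco 1, Carrow 4, Dorne 4 (sum 13, leaving 2 seats).
Remainders in descending order: Dorne 0.5931, Carrow 0.5906, Brisco 0.4782, Arden 0.3381.
Largest remainders: Dorne, Carrow receive the extra seats.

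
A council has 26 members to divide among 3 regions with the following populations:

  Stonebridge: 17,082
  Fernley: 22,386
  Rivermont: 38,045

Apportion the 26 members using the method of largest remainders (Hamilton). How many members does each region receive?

Stonebridge: 6, Fernley: 7, Rivermont: 13

Total 77513; standard divisor 77513/26 ≈ 2981.269.
Standard quotas: Stonebridge 5.7298, Fernley 7.5089, Rivermont 12.7613.
Lower quotas: Stonebridge 5, Fernley 7, Rivermont 12 (sum 24, leaving 2 seats).
Remainders in descending order: Rivermont 0.7613, Stonebridge 0.7298, Fernley 0.5089.
Largest remainders: Rivermont, Stonebridge receive the extra seats.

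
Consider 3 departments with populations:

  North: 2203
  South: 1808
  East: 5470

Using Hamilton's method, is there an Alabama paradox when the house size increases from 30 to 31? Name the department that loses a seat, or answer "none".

At 30 seats: North 7, South 6, East 17.
At 31 seats: North 7, South 6, East 18.
No department's allocation decreased.

none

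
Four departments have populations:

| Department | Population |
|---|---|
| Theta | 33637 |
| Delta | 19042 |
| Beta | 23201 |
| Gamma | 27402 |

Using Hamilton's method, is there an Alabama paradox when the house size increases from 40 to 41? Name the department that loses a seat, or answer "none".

none

At 40 seats: Theta 13, Delta 7, Beta 9, Gamma 11.
At 41 seats: Theta 13, Delta 8, Beta 9, Gamma 11.
No department's allocation decreased.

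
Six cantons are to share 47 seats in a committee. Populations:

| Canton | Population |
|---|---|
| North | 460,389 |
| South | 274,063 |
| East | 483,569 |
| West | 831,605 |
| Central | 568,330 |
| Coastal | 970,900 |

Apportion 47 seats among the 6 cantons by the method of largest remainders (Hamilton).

Total 3588856; standard divisor 3588856/47 ≈ 76358.638.
Standard quotas: North 6.0293, South 3.5892, East 6.3329, West 10.8908, Central 7.4429, Coastal 12.7150.
Lower quotas: North 6, South 3, East 6, West 10, Central 7, Coastal 12 (sum 44, leaving 3 seats).
Remainders in descending order: West 0.8908, Coastal 0.7150, South 0.5892, Central 0.4429, East 0.3329, North 0.0293.
Largest remainders: West, Coastal, South receive the extra seats.

North: 6, South: 4, East: 6, West: 11, Central: 7, Coastal: 13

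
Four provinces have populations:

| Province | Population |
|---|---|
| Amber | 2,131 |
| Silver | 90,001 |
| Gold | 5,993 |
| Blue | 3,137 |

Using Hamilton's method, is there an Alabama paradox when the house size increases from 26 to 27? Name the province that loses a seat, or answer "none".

At 26 seats: Amber 1, Silver 23, Gold 1, Blue 1.
At 27 seats: Amber 0, Silver 24, Gold 2, Blue 1.
Amber drops from 1 to 0.

Amber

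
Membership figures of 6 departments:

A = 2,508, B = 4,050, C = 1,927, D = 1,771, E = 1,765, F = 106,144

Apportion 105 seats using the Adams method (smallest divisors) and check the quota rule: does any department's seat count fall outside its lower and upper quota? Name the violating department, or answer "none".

F

Standard quotas: A 2.229, B 3.599, C 1.712, D 1.574, E 1.568, F 94.318.
Adams allocation: A 3, B 4, C 2, D 2, E 2, F 92.
F has quota 94.318 (lower 94, upper 95) but receives 92 — outside the quota interval.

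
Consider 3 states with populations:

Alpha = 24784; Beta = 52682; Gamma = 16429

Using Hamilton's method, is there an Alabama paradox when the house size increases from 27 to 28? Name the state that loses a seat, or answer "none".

At 27 seats: Alpha 7, Beta 15, Gamma 5.
At 28 seats: Alpha 7, Beta 16, Gamma 5.
No state's allocation decreased.

none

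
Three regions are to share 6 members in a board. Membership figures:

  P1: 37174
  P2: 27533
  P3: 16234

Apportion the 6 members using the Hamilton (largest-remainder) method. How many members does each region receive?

Total 80941; standard divisor 80941/6 ≈ 13490.167.
Standard quotas: P1 2.7556, P2 2.0410, P3 1.2034.
Lower quotas: P1 2, P2 2, P3 1 (sum 5, leaving 1 seat).
Remainders in descending order: P1 0.7556, P3 0.2034, P2 0.0410.
The surplus seat goes to P1.

P1=3, P2=2, P3=1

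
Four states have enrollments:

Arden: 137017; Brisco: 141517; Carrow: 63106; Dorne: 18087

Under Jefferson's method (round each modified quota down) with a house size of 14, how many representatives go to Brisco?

6

Standard divisor 359727/14 ≈ 25694.786; standard quotas: Arden 5.332, Brisco 5.508, Carrow 2.456, Dorne 0.704.
Rounding down gives 5, 5, 2, 0 = 12 seats, so the divisor must be adjusted.
With modified divisor 21900: modified quotas Arden 6.256, Brisco 6.462, Carrow 2.882, Dorne 0.826.
Rounding down: Arden 6, Brisco 6, Carrow 2, Dorne 0 (total 14).
Brisco receives 6.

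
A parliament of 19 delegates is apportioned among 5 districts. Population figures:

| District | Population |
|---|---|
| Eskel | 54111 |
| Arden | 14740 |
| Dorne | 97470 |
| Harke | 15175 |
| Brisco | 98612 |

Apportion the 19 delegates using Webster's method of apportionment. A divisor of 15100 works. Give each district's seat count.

Eskel: 4, Arden: 1, Dorne: 6, Harke: 1, Brisco: 7

With modified divisor 15100: modified quotas Eskel 3.584, Arden 0.976, Dorne 6.455, Harke 1.005, Brisco 6.531.
Rounding to the nearest integer: Eskel 4, Arden 1, Dorne 6, Harke 1, Brisco 7 (total 19).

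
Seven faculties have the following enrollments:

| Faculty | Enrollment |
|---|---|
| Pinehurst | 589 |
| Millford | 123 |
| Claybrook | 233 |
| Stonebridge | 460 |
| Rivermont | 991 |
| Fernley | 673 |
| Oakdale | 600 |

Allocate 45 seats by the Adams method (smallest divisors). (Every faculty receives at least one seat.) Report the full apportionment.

Pinehurst 7; Millford 2; Claybrook 3; Stonebridge 6; Rivermont 12; Fernley 8; Oakdale 7

Standard divisor 3669/45 ≈ 81.533; standard quotas: Pinehurst 7.224, Millford 1.509, Claybrook 2.858, Stonebridge 5.642, Rivermont 12.155, Fernley 8.254, Oakdale 7.359.
Rounding up gives 8, 2, 3, 6, 13, 9, 8 = 49 seats, so the divisor must be adjusted.
With modified divisor 88: modified quotas Pinehurst 6.693, Millford 1.398, Claybrook 2.648, Stonebridge 5.227, Rivermont 11.261, Fernley 7.648, Oakdale 6.818.
Rounding up: Pinehurst 7, Millford 2, Claybrook 3, Stonebridge 6, Rivermont 12, Fernley 8, Oakdale 7 (total 45).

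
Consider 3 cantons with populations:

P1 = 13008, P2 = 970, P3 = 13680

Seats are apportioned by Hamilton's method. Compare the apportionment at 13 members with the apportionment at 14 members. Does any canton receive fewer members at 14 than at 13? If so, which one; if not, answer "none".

P2

At 13 seats: P1 6, P2 1, P3 6.
At 14 seats: P1 7, P2 0, P3 7.
P2 drops from 1 to 0.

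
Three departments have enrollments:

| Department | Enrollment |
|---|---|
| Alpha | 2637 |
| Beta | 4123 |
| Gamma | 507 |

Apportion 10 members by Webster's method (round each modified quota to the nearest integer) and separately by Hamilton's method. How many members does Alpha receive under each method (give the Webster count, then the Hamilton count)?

Webster: Alpha 4, Beta 5, Gamma 1.
Hamilton: Alpha 3, Beta 6, Gamma 1.
Alpha gets 4 under Webster and 3 under Hamilton.

4 and 3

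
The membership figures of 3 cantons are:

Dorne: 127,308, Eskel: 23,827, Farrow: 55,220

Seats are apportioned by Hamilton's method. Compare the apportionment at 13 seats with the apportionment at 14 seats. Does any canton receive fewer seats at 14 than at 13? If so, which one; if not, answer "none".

At 13 seats: Dorne 8, Eskel 2, Farrow 3.
At 14 seats: Dorne 9, Eskel 1, Farrow 4.
Eskel drops from 2 to 1.

Eskel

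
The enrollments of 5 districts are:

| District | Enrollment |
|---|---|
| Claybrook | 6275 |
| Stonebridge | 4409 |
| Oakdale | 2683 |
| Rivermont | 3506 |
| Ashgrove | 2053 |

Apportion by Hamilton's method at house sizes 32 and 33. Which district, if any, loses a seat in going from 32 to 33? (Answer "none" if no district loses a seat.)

At 32 seats: Claybrook 11, Stonebridge 7, Oakdale 5, Rivermont 6, Ashgrove 3.
At 33 seats: Claybrook 11, Stonebridge 8, Oakdale 5, Rivermont 6, Ashgrove 3.
No district's allocation decreased.

none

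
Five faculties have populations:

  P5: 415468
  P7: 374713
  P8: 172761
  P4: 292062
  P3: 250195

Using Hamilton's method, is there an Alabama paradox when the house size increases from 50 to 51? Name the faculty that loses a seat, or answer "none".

At 50 seats: P5 14, P7 12, P8 6, P4 10, P3 8.
At 51 seats: P5 14, P7 13, P8 6, P4 10, P3 8.
No faculty's allocation decreased.

none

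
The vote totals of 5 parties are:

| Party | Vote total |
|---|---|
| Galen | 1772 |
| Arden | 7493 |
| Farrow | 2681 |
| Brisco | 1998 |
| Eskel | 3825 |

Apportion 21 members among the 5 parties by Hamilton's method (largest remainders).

Galen=2, Arden=9, Farrow=3, Brisco=2, Eskel=5

Total 17769; standard divisor 17769/21 ≈ 846.143.
Standard quotas: Galen 2.0942, Arden 8.8555, Farrow 3.1685, Brisco 2.3613, Eskel 4.5205.
Lower quotas: Galen 2, Arden 8, Farrow 3, Brisco 2, Eskel 4 (sum 19, leaving 2 seats).
Remainders in descending order: Arden 0.8555, Eskel 0.5205, Brisco 0.3613, Farrow 0.1685, Galen 0.0942.
The surplus seats go to Arden, Eskel.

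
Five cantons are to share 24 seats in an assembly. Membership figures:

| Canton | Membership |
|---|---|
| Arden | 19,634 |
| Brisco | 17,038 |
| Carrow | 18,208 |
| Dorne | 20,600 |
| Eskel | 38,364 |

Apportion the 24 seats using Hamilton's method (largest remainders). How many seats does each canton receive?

Arden 4, Brisco 4, Carrow 4, Dorne 4, Eskel 8

Total 113844; standard divisor 113844/24 ≈ 4743.5.
Standard quotas: Arden 4.1391, Brisco 3.5919, Carrow 3.8385, Dorne 4.3428, Eskel 8.0877.
Lower quotas: Arden 4, Brisco 3, Carrow 3, Dorne 4, Eskel 8 (sum 22, leaving 2 seats).
Remainders in descending order: Carrow 0.8385, Brisco 0.5919, Dorne 0.3428, Arden 0.1391, Eskel 0.0877.
The surplus seats go to Carrow, Brisco.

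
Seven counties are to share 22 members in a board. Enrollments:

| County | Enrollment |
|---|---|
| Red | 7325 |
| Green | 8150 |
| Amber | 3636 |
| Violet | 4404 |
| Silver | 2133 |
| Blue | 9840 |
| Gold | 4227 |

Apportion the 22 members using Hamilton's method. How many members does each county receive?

Red 4, Green 5, Amber 2, Violet 2, Silver 1, Blue 6, Gold 2

Standard divisor: 39715 ÷ 22 ≈ 1805.227.
Standard quotas: Red 4.0577, Green 4.5147, Amber 2.0142, Violet 2.4396, Silver 1.1816, Blue 5.4508, Gold 2.3415.
Lower quotas: Red 4, Green 4, Amber 2, Violet 2, Silver 1, Blue 5, Gold 2 (sum 20, leaving 2 seats).
Remainders in descending order: Green 0.5147, Blue 0.4508, Violet 0.4396, Gold 0.3415, Silver 0.1816, Red 0.0577, Amber 0.0142.
The surplus seats go to Green, Blue.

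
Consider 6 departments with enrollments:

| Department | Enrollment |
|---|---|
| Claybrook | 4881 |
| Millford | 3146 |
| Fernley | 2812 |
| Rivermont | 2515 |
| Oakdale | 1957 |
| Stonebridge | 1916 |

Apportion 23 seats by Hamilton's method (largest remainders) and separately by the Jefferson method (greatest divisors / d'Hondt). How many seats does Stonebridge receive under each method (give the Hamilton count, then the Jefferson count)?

Hamilton: Claybrook 6, Millford 4, Fernley 4, Rivermont 3, Oakdale 3, Stonebridge 3.
Jefferson: Claybrook 7, Millford 4, Fernley 4, Rivermont 3, Oakdale 3, Stonebridge 2.
Stonebridge gets 3 under Hamilton and 2 under Jefferson.

3 and 2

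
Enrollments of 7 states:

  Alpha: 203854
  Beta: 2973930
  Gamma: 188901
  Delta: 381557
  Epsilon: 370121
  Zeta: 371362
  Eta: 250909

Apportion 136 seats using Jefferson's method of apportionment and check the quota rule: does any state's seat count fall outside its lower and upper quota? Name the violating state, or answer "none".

Standard quotas: Alpha 5.848, Beta 85.317, Gamma 5.419, Delta 10.946, Epsilon 10.618, Zeta 10.654, Eta 7.198.
Jefferson allocation: Alpha 6, Beta 87, Gamma 5, Delta 11, Epsilon 10, Zeta 10, Eta 7.
Beta has quota 85.317 (lower 85, upper 86) but receives 87 — outside the quota interval.

Beta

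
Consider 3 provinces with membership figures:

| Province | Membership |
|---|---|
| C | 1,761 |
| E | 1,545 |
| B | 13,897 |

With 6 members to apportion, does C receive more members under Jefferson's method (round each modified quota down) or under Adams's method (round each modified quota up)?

Jefferson: C 0, E 0, B 6.
Adams: C 1, E 1, B 4.
C gets 0 under Jefferson and 1 under Adams.

Adams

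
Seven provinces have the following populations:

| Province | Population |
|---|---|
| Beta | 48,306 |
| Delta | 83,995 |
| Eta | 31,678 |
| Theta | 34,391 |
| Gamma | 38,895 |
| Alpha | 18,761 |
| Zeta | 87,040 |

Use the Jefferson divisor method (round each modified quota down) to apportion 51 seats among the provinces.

Standard divisor 343066/51 ≈ 6726.784; standard quotas: Beta 7.181, Delta 12.487, Eta 4.709, Theta 5.113, Gamma 5.782, Alpha 2.789, Zeta 12.939.
Rounding down gives 7, 12, 4, 5, 5, 2, 12 = 47 seats, so the divisor must be adjusted.
With modified divisor 6300: modified quotas Beta 7.668, Delta 13.333, Eta 5.028, Theta 5.459, Gamma 6.174, Alpha 2.978, Zeta 13.816.
Rounding down: Beta 7, Delta 13, Eta 5, Theta 5, Gamma 6, Alpha 2, Zeta 13 (total 51).

Beta: 7, Delta: 13, Eta: 5, Theta: 5, Gamma: 6, Alpha: 2, Zeta: 13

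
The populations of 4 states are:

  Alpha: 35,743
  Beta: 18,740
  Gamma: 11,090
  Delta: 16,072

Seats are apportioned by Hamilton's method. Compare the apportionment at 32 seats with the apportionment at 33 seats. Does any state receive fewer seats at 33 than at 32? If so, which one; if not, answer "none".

At 32 seats: Alpha 14, Beta 7, Gamma 5, Delta 6.
At 33 seats: Alpha 14, Beta 8, Gamma 4, Delta 7.
Gamma drops from 5 to 4.

Gamma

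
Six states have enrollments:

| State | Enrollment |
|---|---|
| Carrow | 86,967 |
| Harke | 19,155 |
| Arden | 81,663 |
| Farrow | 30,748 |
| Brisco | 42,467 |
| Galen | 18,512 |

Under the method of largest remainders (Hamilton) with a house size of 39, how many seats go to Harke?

3

The standard divisor is 279512/39 ≈ 7166.974.
Standard quotas: Carrow 12.1344, Harke 2.6727, Arden 11.3943, Farrow 4.2902, Brisco 5.9254, Galen 2.5830.
Lower quotas: Carrow 12, Harke 2, Arden 11, Farrow 4, Brisco 5, Galen 2 (sum 36, leaving 3 seats).
Remainders in descending order: Brisco 0.9254, Harke 0.6727, Galen 0.5830, Arden 0.3943, Farrow 0.2902, Carrow 0.1344.
The surplus seats go to Brisco, Harke, Galen.
Harke receives 3.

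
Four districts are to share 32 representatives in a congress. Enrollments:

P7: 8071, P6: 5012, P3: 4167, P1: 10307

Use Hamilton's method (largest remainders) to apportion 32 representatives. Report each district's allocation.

Standard divisor: 27557 ÷ 32 ≈ 861.156.
Standard quotas: P7 9.3723, P6 5.8201, P3 4.8388, P1 11.9688.
Lower quotas: P7 9, P6 5, P3 4, P1 11 (sum 29, leaving 3 seats).
Remainders in descending order: P1 0.9688, P3 0.8388, P6 0.8201, P7 0.3723.
Largest remainders: P1, P3, P6 receive the extra seats.

P7 9; P6 6; P3 5; P1 12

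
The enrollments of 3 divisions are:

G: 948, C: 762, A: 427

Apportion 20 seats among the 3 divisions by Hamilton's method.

G 9, C 7, A 4

The standard divisor is 2137/20 ≈ 106.85.
Standard quotas: G 8.872, C 7.131, A 3.996.
Lower quotas: G 8, C 7, A 3 (sum 18, leaving 2 seats).
Remainders in descending order: A 0.996, G 0.872, C 0.131.
The surplus seats go to A, G.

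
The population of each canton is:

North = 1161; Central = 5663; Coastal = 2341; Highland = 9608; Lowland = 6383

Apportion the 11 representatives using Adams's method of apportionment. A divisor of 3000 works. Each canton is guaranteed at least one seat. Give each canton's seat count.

North=1; Central=2; Coastal=1; Highland=4; Lowland=3

With modified divisor 3000: modified quotas North 0.387, Central 1.888, Coastal 0.780, Highland 3.203, Lowland 2.128.
Rounding up: North 1, Central 2, Coastal 1, Highland 4, Lowland 3 (total 11).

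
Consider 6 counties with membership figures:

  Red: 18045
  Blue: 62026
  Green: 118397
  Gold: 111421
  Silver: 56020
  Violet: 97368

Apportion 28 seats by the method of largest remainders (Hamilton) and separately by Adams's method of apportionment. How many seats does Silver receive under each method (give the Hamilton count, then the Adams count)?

Hamilton: Red 1, Blue 4, Green 7, Gold 7, Silver 3, Violet 6.
Adams: Red 1, Blue 4, Green 7, Gold 6, Silver 4, Violet 6.
Silver gets 3 under Hamilton and 4 under Adams.

3 and 4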